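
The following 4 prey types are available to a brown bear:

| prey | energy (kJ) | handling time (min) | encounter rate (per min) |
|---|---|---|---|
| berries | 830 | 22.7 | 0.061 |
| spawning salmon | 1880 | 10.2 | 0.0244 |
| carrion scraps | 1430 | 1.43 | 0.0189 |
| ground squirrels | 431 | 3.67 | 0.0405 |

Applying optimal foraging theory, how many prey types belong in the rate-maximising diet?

3

E/h in descending order: carrion scraps 1e+03, spawning salmon 184, ground squirrels 117, berries 36.6 kJ/min. The optimal diet is the largest prefix of this list for which every included type satisfies E_i/h_i > R on the types above it.
Rate on top 1: 26.32. spawning salmon: 184 > 26.32 → include.
Rate on top 2: 57.14. ground squirrels: 117 > 57.14 → include.
Rate on top 3: 63.43. berries: 36.6 < 63.43 → exclude; stop.
Optimal diet: carrion scraps, spawning salmon, ground squirrels — 3 of 4 types.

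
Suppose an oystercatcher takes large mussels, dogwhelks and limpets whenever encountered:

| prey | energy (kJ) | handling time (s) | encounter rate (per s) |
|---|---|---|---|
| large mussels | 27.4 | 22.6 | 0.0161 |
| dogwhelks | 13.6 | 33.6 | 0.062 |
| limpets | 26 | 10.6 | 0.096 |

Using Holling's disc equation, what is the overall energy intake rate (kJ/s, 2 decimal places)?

0.85 kJ/s

R = Σλ_iE_i / (1 + Σλ_ih_i)
Numerator: 0.0161×27.4 + 0.062×13.6 + 0.096×26 = 3.78
Denominator: 1 + 0.0161×22.6 + 0.062×33.6 + 0.096×10.6 = 4.465
R = 3.78/4.465 = 0.8467 kJ/s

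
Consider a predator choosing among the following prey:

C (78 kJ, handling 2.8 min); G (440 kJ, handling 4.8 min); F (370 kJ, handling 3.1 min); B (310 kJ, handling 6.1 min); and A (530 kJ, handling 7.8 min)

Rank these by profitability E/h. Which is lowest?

C

Profitability E/h (kJ/min): C = 78/2.8 = 27.9, G = 440/4.8 = 91.7, F = 370/3.1 = 119, B = 310/6.1 = 50.8, A = 530/7.8 = 67.9.
Ranked: F > G > A > B > C.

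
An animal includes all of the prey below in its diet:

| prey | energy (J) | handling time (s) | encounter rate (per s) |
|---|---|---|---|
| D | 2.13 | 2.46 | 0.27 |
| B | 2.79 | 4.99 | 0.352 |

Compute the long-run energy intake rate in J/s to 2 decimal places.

R = (0.27×2.13 + 0.352×2.79) / (1 + 0.27×2.46 + 0.352×4.99) = 1.557/3.421 = 0.4552 J/s.

0.46 J/s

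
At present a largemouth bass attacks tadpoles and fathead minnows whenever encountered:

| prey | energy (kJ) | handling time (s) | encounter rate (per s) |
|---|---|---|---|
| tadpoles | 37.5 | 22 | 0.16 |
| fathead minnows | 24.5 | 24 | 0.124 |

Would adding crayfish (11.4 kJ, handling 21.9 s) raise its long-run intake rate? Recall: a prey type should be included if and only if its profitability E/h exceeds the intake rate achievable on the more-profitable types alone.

Current rate: (0.16×37.5 + 0.124×24.5)/(1 + 0.16×22 + 0.124×24) = 1.206 kJ/s.
crayfish: E/h = 11.4/21.9 = 0.5205 kJ/s.
0.5205 < 1.206, so adding crayfish would lower the average — exclude it.

No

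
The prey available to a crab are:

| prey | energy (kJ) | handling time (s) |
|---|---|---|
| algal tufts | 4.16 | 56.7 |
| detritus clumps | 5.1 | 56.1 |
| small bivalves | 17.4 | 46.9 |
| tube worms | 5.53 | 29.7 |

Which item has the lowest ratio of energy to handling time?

algal tufts

In descending order of E/h:
small bivalves: 17.4/46.9 = 0.371 kJ/s
tube worms: 5.53/29.7 = 0.186 kJ/s
detritus clumps: 5.1/56.1 = 0.0909 kJ/s
algal tufts: 4.16/56.7 = 0.0734 kJ/s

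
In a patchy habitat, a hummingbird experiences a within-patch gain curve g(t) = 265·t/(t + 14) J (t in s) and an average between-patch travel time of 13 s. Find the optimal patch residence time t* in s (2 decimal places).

Maximise g(t)/(T+t): set derivative to zero → g'(t)(T+t) = g(t).
g'(t) = 265·14/(t + 14)². Setting 265·14/(t+14)² = 265t/[(t+14)(13+t)] gives 14(13+t) = t(t+14), so t² = 14×13 = 182.
t* = √182 = 13.49 s.

13.49 s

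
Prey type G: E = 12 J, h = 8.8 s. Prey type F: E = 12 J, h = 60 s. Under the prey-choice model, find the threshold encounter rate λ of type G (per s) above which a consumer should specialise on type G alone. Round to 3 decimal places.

At the threshold, the rate on type G alone equals the profitability of type F: λ·12/(1 + λ·8.8) = 12/60 = 0.2.
Rearranging, λ(12 − 0.2×8.8) = 0.2, so λ = 0.2/10.24 = 0.01953 per s.

0.020 per s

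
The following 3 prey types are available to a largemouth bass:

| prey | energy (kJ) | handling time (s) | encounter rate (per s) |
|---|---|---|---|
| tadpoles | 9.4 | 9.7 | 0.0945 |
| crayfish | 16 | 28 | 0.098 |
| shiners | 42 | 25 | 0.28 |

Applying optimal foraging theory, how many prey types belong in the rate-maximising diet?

1

E/h in descending order: shiners 1.68, tadpoles 0.969, crayfish 0.571 kJ/s. The optimal diet is the largest prefix of this list for which every included type satisfies E_i/h_i > R on the types above it.
Rate on top 1: 1.47. tadpoles: 0.969 < 1.47 → exclude; stop.
Optimal diet: shiners — 1 of 3 types.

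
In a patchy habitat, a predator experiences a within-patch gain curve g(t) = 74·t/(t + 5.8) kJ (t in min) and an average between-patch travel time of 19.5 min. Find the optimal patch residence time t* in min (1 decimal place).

10.6 min

Maximise g(t)/(T+t): set derivative to zero → g'(t)(T+t) = g(t).
g'(t) = 74·5.8/(t + 5.8)². Setting 74·5.8/(t+5.8)² = 74t/[(t+5.8)(19.5+t)] gives 5.8(19.5+t) = t(t+5.8), so t² = 5.8×19.5 = 113.1.
t* = √113.1 = 10.63 min.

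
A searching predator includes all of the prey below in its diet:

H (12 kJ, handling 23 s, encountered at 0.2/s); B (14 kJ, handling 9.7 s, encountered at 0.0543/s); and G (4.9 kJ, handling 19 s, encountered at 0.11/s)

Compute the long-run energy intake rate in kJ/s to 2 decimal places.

0.45 kJ/s

R = Σλ_iE_i / (1 + Σλ_ih_i)
Numerator: 0.2×12 + 0.0543×14 + 0.11×4.9 = 3.699
Denominator: 1 + 0.2×23 + 0.0543×9.7 + 0.11×19 = 8.217
R = 3.699/8.217 = 0.4502 kJ/s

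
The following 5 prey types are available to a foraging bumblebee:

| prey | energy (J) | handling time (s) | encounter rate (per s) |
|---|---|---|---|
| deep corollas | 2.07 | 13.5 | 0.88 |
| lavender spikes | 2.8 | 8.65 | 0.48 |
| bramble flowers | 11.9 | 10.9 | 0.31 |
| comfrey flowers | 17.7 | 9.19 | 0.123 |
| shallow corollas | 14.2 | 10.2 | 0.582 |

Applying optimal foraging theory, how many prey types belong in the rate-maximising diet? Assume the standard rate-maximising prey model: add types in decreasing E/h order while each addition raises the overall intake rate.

E/h in descending order: comfrey flowers 1.93, shallow corollas 1.39, bramble flowers 1.09, lavender spikes 0.324, deep corollas 0.153 J/s. The optimal diet is the largest prefix of this list for which every included type satisfies E_i/h_i > R on the types above it.
Rate on top 1: 1.022. shallow corollas: 1.39 > 1.022 → include.
Rate on top 2: 1.294. bramble flowers: 1.09 < 1.294 → exclude; stop.
Optimal diet: comfrey flowers, shallow corollas — 2 of 5 types.

2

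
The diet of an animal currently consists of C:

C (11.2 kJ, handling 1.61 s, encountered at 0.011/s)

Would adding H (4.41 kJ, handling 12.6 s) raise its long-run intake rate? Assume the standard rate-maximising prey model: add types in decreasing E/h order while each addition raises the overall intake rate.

Current rate: (0.011×11.2)/(1 + 0.011×1.61) = 0.1211 kJ/s.
H: E/h = 4.41/12.6 = 0.35 kJ/s.
0.35 > 0.1211, so adding H raises the average — include it.

Yes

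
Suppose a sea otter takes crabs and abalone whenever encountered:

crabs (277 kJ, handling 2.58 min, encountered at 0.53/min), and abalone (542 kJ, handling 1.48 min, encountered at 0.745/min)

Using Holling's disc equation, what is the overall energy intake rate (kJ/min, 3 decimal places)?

158.674 kJ/min

R = Σλ_iE_i / (1 + Σλ_ih_i)
Numerator: 0.53×277 + 0.745×542 = 550.6
Denominator: 1 + 0.53×2.58 + 0.745×1.48 = 3.47
R = 550.6/3.47 = 158.7 kJ/min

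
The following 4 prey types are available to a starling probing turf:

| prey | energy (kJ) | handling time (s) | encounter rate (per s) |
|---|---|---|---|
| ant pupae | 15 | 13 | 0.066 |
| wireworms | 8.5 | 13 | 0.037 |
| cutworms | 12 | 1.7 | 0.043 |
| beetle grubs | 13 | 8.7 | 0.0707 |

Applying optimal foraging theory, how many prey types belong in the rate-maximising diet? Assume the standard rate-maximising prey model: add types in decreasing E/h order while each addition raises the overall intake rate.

3

Profitabilities (E/h, kJ/s): cutworms 7.06, beetle grubs 1.49, ant pupae 1.15, wireworms 0.654. Add prey in this order while the next type's profitability exceeds the intake rate on those already taken.
Rate on top 1: 0.4808. beetle grubs: 1.49 > 0.4808 → include.
Rate on top 2: 0.8501. ant pupae: 1.15 > 0.8501 → include.
Rate on top 3: 0.9524. wireworms: 0.654 < 0.9524 → exclude; stop.
Optimal diet: cutworms, beetle grubs, ant pupae — 3 of 4 types.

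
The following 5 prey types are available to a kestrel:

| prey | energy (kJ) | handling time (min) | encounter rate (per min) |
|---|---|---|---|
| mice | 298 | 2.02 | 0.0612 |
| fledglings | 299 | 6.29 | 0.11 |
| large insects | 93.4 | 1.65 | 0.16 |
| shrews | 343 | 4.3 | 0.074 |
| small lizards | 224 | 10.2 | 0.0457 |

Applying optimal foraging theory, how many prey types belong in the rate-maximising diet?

4

Profitabilities (E/h, kJ/min): mice 148, shrews 79.8, large insects 56.6, fledglings 47.5, small lizards 22. Add prey in this order while the next type's profitability exceeds the intake rate on those already taken.
Rate on top 1: 16.23. shrews: 79.8 > 16.23 → include.
Rate on top 2: 30.25. large insects: 56.6 > 30.25 → include.
Rate on top 3: 34.33. fledglings: 47.5 > 34.33 → include.
Rate on top 4: 38.14. small lizards: 22 < 38.14 → exclude; stop.
Optimal diet: mice, shrews, large insects, fledglings — 4 of 5 types.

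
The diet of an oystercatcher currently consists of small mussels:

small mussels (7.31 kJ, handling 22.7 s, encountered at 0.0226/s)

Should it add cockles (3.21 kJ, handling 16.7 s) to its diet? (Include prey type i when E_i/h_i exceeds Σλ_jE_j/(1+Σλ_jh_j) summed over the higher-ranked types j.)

On small mussels alone, R = ΣλE/(1+Σλh) = 0.1652/1.513 = 0.1092 kJ/s.
cockles: E/h = 3.21/16.7 = 0.1922 kJ/s.
Since 0.1922 > R, including cockles increases the long-run rate.

Yes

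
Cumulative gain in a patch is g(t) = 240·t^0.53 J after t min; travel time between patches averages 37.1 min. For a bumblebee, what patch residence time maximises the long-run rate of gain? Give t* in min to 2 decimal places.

By the marginal value theorem, leave when the instantaneous gain rate g'(t) equals the habitat-wide average g(t)/(T + t).
g'(t) = 0.53·240·t^-0.47. Setting 0.53·240·t^-0.47 = 240·t^0.53/(37.1+t) gives 0.53(37.1+t) = t, so 0.47·t = 0.53×37.1.
t* = 0.53×37.1/0.47 = 41.84 min.

41.84 min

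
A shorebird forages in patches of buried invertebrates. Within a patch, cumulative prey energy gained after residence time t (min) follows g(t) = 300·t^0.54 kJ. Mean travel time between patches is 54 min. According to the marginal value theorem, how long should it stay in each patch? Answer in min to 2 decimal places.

By the marginal value theorem, leave when the instantaneous gain rate g'(t) equals the habitat-wide average g(t)/(T + t).
g'(t) = 0.54·300·t^-0.46. Setting 0.54·300·t^-0.46 = 300·t^0.54/(54+t) gives 0.54(54+t) = t, so 0.46·t = 0.54×54.
t* = 0.54×54/0.46 = 63.39 min.

63.39 min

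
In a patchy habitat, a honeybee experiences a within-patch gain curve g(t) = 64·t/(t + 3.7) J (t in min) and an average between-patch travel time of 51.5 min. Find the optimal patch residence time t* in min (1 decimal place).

Optimal t* satisfies g'(t*) = g(t*)/(T + t*).
g'(t) = 64·3.7/(t + 3.7)². Setting 64·3.7/(t+3.7)² = 64t/[(t+3.7)(51.5+t)] gives 3.7(51.5+t) = t(t+3.7), so t² = 3.7×51.5 = 190.6.
t* = √190.6 = 13.8 min.

13.8 min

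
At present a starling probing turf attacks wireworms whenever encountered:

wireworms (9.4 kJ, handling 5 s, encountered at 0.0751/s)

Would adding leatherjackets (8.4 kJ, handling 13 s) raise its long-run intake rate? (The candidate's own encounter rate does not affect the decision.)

Yes

Intake rate on the current diet: R = (0.0751×9.4) / (1 + 0.0751×5) = 0.7059/1.375 = 0.5132 kJ/s.
leatherjackets: E/h = 8.4/13 = 0.6462 kJ/s.
Since 0.6462 > R, including leatherjackets increases the long-run rate.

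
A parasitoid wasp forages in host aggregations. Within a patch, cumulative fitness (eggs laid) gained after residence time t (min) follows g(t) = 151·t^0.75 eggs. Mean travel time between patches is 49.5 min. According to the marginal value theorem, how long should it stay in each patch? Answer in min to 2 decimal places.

148.50 min

Optimal t* satisfies g'(t*) = g(t*)/(T + t*).
g'(t) = 0.75·151·t^-0.25. Setting 0.75·151·t^-0.25 = 151·t^0.75/(49.5+t) gives 0.75(49.5+t) = t, so 0.25·t = 0.75×49.5.
t* = 0.75×49.5/0.25 = 148.5 min.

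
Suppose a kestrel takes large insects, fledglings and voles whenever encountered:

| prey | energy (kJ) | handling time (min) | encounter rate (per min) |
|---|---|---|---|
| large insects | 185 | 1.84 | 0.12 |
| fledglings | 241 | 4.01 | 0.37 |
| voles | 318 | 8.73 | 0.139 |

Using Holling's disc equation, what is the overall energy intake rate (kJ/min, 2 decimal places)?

R = (0.12×185 + 0.37×241 + 0.139×318) / (1 + 0.12×1.84 + 0.37×4.01 + 0.139×8.73) = 155.6/3.918 = 39.71 kJ/min.

39.71 kJ/min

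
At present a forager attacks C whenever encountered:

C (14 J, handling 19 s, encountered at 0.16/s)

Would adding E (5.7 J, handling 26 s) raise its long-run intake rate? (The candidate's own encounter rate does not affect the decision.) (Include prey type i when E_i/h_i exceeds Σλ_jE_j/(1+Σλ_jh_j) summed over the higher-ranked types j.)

No

On C alone, R = ΣλE/(1+Σλh) = 2.24/4.04 = 0.5545 J/s.
Profitability of E: 5.7/26 = 0.2192 J/s.
0.2192 < 0.5545, so adding E would lower the average — exclude it.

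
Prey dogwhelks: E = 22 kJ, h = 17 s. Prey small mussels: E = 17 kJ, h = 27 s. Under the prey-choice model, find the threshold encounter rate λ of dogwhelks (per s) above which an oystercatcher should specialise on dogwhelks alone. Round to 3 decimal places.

Drop small mussels once their profitability E₂/h₂ falls below the rate achievable on dogwhelks alone: E₂/h₂ = λE₁/(1 + λh₁).
Solve for λ: λE₁h₂ = E₂(1 + λh₁) → λ(E₁h₂ − E₂h₁) = E₂ → λ = E₂/(E₁h₂ − E₂h₁).
λ = 17/(22×27 − 17×17) = 17/305 = 0.05574 per s.

0.056 per s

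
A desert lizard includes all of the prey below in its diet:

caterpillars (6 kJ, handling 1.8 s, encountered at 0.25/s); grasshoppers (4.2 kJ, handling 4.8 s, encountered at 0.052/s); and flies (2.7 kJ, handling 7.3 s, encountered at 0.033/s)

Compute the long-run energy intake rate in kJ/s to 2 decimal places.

Energy encountered per unit search time: 0.25×6 + 0.052×4.2 + 0.033×2.7 = 1.808 kJ/s.
Handling time per unit search time: 0.25×1.8 + 0.052×4.8 + 0.033×7.3 = 0.9405.
Rate = 1.808/(1 + 0.9405) = 0.9315 kJ/s.

0.93 kJ/s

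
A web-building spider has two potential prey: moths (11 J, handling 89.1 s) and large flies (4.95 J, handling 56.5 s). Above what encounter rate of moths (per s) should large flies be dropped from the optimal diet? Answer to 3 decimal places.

0.027 per s

At the threshold, the rate on moths alone equals the profitability of large flies: λ·11/(1 + λ·89.1) = 4.95/56.5 = 0.08761.
Rearranging, λ(11 − 0.08761×89.1) = 0.08761, so λ = 0.08761/3.194 = 0.02743 per s.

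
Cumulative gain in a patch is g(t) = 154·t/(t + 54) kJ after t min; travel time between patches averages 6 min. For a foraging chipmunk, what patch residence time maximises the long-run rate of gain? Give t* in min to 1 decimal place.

By the marginal value theorem, leave when the instantaneous gain rate g'(t) equals the habitat-wide average g(t)/(T + t).
g'(t) = 154·54/(t + 54)². Setting 154·54/(t+54)² = 154t/[(t+54)(6+t)] gives 54(6+t) = t(t+54), so t² = 54×6 = 324.
t* = √324 = 18 min.

18.0 min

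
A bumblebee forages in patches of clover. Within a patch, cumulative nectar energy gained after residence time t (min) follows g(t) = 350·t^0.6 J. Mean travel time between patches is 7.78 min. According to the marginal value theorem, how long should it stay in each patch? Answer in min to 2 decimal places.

By the marginal value theorem, leave when the instantaneous gain rate g'(t) equals the habitat-wide average g(t)/(T + t).
g'(t) = 0.6·350·t^-0.4. Setting 0.6·350·t^-0.4 = 350·t^0.6/(7.78+t) gives 0.6(7.78+t) = t, so 0.40·t = 0.6×7.78.
t* = 0.6×7.78/0.40 = 11.67 min.

11.67 min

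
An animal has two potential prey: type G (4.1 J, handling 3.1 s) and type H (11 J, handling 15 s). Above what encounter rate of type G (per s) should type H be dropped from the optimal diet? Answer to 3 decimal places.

0.401 per s

At the threshold, the rate on type G alone equals the profitability of type H: λ·4.1/(1 + λ·3.1) = 11/15 = 0.7333.
Rearranging, λ(4.1 − 0.7333×3.1) = 0.7333, so λ = 0.7333/1.827 = 0.4015 per s.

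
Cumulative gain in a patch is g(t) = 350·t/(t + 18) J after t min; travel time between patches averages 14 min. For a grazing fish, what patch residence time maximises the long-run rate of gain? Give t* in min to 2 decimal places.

Optimal t* satisfies g'(t*) = g(t*)/(T + t*).
g'(t) = 350·18/(t + 18)². Setting 350·18/(t+18)² = 350t/[(t+18)(14+t)] gives 18(14+t) = t(t+18), so t² = 18×14 = 252.
t* = √252 = 15.87 min.

15.87 min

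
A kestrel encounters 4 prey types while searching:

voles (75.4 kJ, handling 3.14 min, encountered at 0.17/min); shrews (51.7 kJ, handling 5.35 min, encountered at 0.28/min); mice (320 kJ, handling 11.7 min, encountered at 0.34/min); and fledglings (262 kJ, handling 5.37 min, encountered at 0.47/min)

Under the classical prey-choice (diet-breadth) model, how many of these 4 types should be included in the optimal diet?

Profitabilities (E/h, kJ/min): fledglings 48.8, mice 27.4, voles 24, shrews 9.66. Add prey in this order while the next type's profitability exceeds the intake rate on those already taken.
Rate on top 1: 34.94. mice: 27.4 < 34.94 → exclude; stop.
Optimal diet: fledglings — 1 of 4 types.

1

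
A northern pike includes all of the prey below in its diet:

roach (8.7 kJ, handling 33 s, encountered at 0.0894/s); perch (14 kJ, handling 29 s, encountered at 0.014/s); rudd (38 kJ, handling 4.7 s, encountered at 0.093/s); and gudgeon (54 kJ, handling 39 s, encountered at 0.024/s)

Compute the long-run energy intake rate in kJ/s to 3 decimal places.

1.013 kJ/s

R = (0.0894×8.7 + 0.014×14 + 0.093×38 + 0.024×54) / (1 + 0.0894×33 + 0.014×29 + 0.093×4.7 + 0.024×39) = 5.804/5.729 = 1.013 kJ/s.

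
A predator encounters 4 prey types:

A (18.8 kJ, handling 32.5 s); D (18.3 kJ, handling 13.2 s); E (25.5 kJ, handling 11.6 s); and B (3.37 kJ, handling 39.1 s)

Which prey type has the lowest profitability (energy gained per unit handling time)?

B

Profitability E/h (kJ/s): A = 18.8/32.5 = 0.578, D = 18.3/13.2 = 1.39, E = 25.5/11.6 = 2.2, B = 3.37/39.1 = 0.0862.
Ranked: E > D > A > B.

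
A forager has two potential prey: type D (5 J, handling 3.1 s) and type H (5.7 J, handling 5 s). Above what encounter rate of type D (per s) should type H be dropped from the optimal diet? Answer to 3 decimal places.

0.778 per s

At the threshold, the rate on type D alone equals the profitability of type H: λ·5/(1 + λ·3.1) = 5.7/5 = 1.14.
Rearranging, λ(5 − 1.14×3.1) = 1.14, so λ = 1.14/1.466 = 0.7776 per s.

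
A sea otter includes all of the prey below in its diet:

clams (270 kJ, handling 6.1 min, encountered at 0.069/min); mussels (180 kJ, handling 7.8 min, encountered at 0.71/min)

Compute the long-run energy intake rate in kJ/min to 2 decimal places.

R = (0.069×270 + 0.71×180) / (1 + 0.069×6.1 + 0.71×7.8) = 146.4/6.959 = 21.04 kJ/min.

21.04 kJ/min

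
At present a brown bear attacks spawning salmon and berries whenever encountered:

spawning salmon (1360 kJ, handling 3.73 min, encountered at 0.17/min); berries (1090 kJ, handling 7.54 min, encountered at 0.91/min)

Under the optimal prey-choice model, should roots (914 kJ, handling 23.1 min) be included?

No

Intake rate on the current diet: R = (0.17×1360 + 0.91×1090) / (1 + 0.17×3.73 + 0.91×7.54) = 1223/8.495 = 144 kJ/min.
Profitability of roots: 914/23.1 = 39.57 kJ/min.
39.57 < 144, so adding roots would lower the average — exclude it.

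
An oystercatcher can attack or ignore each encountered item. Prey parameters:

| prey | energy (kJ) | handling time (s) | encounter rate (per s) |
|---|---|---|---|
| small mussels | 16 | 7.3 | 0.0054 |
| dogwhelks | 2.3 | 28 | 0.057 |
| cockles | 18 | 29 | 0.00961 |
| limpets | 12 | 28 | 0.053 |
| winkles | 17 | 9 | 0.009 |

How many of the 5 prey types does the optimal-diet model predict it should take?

E/h in descending order: small mussels 2.19, winkles 1.89, cockles 0.621, limpets 0.429, dogwhelks 0.0821 kJ/s. The optimal diet is the largest prefix of this list for which every included type satisfies E_i/h_i > R on the types above it.
Rate on top 1: 0.08312. winkles: 1.89 > 0.08312 → include.
Rate on top 2: 0.2137. cockles: 0.621 > 0.2137 → include.
Rate on top 3: 0.2947. limpets: 0.429 > 0.2947 → include.
Rate on top 4: 0.3636. dogwhelks: 0.0821 < 0.3636 → exclude; stop.
Optimal diet: small mussels, winkles, cockles, limpets — 4 of 5 types.

4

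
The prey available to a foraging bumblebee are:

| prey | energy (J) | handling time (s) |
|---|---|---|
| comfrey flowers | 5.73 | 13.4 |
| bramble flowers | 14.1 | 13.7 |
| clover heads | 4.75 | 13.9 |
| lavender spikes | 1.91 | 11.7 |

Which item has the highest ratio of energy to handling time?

bramble flowers

Profitability E/h (J/s): comfrey flowers = 5.73/13.4 = 0.428, bramble flowers = 14.1/13.7 = 1.03, clover heads = 4.75/13.9 = 0.342, lavender spikes = 1.91/11.7 = 0.163.
Ranked: bramble flowers > comfrey flowers > clover heads > lavender spikes.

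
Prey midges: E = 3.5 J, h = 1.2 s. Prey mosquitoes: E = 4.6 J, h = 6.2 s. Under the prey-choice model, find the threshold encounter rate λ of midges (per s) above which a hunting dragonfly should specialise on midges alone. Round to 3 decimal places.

0.284 per s

At the threshold, the rate on midges alone equals the profitability of mosquitoes: λ·3.5/(1 + λ·1.2) = 4.6/6.2 = 0.7419.
Rearranging, λ(3.5 − 0.7419×1.2) = 0.7419, so λ = 0.7419/2.61 = 0.2843 per s.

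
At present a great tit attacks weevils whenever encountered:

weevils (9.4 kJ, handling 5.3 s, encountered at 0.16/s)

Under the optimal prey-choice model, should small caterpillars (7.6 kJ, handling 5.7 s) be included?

Yes

On weevils alone, R = ΣλE/(1+Σλh) = 1.504/1.848 = 0.8139 kJ/s.
Profitability of small caterpillars: 7.6/5.7 = 1.333 kJ/s.
Since 1.333 > R, including small caterpillars increases the long-run rate.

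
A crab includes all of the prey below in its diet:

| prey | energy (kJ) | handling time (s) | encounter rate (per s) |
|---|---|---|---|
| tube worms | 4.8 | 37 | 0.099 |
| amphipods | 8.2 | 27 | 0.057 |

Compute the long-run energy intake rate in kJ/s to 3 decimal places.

R = (0.099×4.8 + 0.057×8.2) / (1 + 0.099×37 + 0.057×27) = 0.9426/6.202 = 0.152 kJ/s.

0.152 kJ/s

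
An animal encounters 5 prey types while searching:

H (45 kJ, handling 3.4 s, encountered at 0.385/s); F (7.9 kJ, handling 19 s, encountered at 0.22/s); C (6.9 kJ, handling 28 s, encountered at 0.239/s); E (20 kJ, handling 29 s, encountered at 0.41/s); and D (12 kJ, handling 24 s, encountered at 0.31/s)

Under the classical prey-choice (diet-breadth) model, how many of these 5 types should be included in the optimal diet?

Profitabilities (E/h, kJ/s): H 13.2, E 0.69, D 0.5, F 0.416, C 0.246. Add prey in this order while the next type's profitability exceeds the intake rate on those already taken.
Rate on top 1: 7.503. E: 0.69 < 7.503 → exclude; stop.
Optimal diet: H — 1 of 5 types.

1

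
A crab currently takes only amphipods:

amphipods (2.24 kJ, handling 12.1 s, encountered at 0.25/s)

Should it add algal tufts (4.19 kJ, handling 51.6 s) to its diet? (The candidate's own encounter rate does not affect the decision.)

No

Intake rate on the current diet: R = (0.25×2.24) / (1 + 0.25×12.1) = 0.56/4.025 = 0.1391 kJ/s.
Profitability of algal tufts: 4.19/51.6 = 0.0812 kJ/s.
Since 0.0812 < R, time spent handling algal tufts is better spent searching.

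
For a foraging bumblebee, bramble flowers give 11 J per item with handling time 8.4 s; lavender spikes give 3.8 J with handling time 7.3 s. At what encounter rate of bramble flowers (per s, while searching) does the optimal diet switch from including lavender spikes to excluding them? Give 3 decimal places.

The zero-one rule: include lavender spikes iff E₂/h₂ > λE₁/(1+λh₁). Equality gives the switch point.
λE₁h₂ = E₂ + λE₂h₁ ⇒ λ = E₂/(E₁h₂ − E₂h₁) = 3.8/(80.3 − 31.92) = 0.07854 per s.

0.079 per s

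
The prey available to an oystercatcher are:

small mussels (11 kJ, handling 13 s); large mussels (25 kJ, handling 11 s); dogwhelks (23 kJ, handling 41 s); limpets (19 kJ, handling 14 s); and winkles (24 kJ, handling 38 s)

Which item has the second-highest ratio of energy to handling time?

Profitability E/h (kJ/s): small mussels = 11/13 = 0.846, large mussels = 25/11 = 2.27, dogwhelks = 23/41 = 0.561, limpets = 19/14 = 1.36, winkles = 24/38 = 0.632.
Ranked: large mussels > limpets > small mussels > winkles > dogwhelks.

limpets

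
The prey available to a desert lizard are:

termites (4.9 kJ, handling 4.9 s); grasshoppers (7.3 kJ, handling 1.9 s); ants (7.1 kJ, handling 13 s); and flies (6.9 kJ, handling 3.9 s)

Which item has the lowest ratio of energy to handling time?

ants

Profitability E/h (kJ/s): termites = 4.9/4.9 = 1, grasshoppers = 7.3/1.9 = 3.84, ants = 7.1/13 = 0.546, flies = 6.9/3.9 = 1.77.
Ranked: grasshoppers > flies > termites > ants.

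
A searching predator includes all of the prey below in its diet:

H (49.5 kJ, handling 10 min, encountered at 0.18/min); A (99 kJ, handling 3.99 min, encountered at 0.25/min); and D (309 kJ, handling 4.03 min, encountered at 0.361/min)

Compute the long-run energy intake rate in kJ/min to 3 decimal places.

27.647 kJ/min

R = Σλ_iE_i / (1 + Σλ_ih_i)
Numerator: 0.18×49.5 + 0.25×99 + 0.361×309 = 145.2
Denominator: 1 + 0.18×10 + 0.25×3.99 + 0.361×4.03 = 5.252
R = 145.2/5.252 = 27.65 kJ/min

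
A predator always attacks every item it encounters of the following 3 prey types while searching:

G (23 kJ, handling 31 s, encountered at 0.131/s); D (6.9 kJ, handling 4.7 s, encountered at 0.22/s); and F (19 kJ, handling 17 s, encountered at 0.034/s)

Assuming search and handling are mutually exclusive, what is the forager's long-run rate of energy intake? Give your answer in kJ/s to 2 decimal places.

0.78 kJ/s

Energy encountered per unit search time: 0.131×23 + 0.22×6.9 + 0.034×19 = 5.177 kJ/s.
Handling time per unit search time: 0.131×31 + 0.22×4.7 + 0.034×17 = 5.673.
Rate = 5.177/(1 + 5.673) = 0.7758 kJ/s.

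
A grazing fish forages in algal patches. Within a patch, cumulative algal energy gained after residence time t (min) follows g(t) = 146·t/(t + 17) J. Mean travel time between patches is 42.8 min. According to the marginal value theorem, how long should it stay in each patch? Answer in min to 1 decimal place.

Maximise g(t)/(T+t): set derivative to zero → g'(t)(T+t) = g(t).
g'(t) = 146·17/(t + 17)². Setting 146·17/(t+17)² = 146t/[(t+17)(42.8+t)] gives 17(42.8+t) = t(t+17), so t² = 17×42.8 = 727.6.
t* = √727.6 = 26.97 min.

27.0 min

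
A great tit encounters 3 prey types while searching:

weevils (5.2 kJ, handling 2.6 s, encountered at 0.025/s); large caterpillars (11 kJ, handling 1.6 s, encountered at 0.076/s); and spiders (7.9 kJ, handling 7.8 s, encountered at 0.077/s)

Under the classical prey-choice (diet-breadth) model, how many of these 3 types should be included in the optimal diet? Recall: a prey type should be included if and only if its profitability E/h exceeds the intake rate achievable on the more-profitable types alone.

E/h in descending order: large caterpillars 6.88, weevils 2, spiders 1.01 kJ/s. The optimal diet is the largest prefix of this list for which every included type satisfies E_i/h_i > R on the types above it.
Rate on top 1: 0.7454. weevils: 2 > 0.7454 → include.
Rate on top 2: 0.8141. spiders: 1.01 > 0.8141 → include.
Optimal diet: large caterpillars, weevils, spiders — 3 of 3 types.

3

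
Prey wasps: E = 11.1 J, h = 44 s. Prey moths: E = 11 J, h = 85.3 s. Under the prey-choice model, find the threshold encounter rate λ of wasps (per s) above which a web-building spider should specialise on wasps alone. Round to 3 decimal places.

0.024 per s

Drop moths once their profitability E₂/h₂ falls below the rate achievable on wasps alone: E₂/h₂ = λE₁/(1 + λh₁).
Solve for λ: λE₁h₂ = E₂(1 + λh₁) → λ(E₁h₂ − E₂h₁) = E₂ → λ = E₂/(E₁h₂ − E₂h₁).
λ = 11/(11.1×85.3 − 11×44) = 11/462.8 = 0.02377 per s.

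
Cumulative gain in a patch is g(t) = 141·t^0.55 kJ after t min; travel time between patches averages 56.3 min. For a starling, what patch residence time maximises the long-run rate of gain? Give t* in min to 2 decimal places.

68.81 min

By the marginal value theorem, leave when the instantaneous gain rate g'(t) equals the habitat-wide average g(t)/(T + t).
g'(t) = 0.55·141·t^-0.45. Setting 0.55·141·t^-0.45 = 141·t^0.55/(56.3+t) gives 0.55(56.3+t) = t, so 0.45·t = 0.55×56.3.
t* = 0.55×56.3/0.45 = 68.81 min.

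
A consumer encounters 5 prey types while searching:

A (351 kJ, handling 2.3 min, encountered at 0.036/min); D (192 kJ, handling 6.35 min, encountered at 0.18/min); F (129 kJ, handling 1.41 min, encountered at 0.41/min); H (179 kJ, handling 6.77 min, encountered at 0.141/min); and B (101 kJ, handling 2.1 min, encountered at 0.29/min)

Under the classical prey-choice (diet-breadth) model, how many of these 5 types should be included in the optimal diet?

3

E/h in descending order: A 153, F 91.5, B 48.1, D 30.2, H 26.4 kJ/min. The optimal diet is the largest prefix of this list for which every included type satisfies E_i/h_i > R on the types above it.
Rate on top 1: 11.67. F: 91.5 > 11.67 → include.
Rate on top 2: 39.45. B: 48.1 > 39.45 → include.
Rate on top 3: 41.77. D: 30.2 < 41.77 → exclude; stop.
Optimal diet: A, F, B — 3 of 5 types.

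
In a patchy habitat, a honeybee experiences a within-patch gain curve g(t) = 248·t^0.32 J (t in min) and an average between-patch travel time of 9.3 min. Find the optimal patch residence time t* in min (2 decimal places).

By the marginal value theorem, leave when the instantaneous gain rate g'(t) equals the habitat-wide average g(t)/(T + t).
g'(t) = 0.32·248·t^-0.68. Setting 0.32·248·t^-0.68 = 248·t^0.32/(9.3+t) gives 0.32(9.3+t) = t, so 0.68·t = 0.32×9.3.
t* = 0.32×9.3/0.68 = 4.376 min.

4.38 min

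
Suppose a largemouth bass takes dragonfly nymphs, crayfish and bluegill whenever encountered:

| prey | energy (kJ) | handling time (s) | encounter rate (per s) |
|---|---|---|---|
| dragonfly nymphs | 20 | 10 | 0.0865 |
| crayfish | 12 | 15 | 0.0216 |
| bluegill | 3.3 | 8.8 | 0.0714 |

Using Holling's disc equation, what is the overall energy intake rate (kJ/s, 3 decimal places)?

Energy encountered per unit search time: 0.0865×20 + 0.0216×12 + 0.0714×3.3 = 2.225 kJ/s.
Handling time per unit search time: 0.0865×10 + 0.0216×15 + 0.0714×8.8 = 1.817.
Rate = 2.225/(1 + 1.817) = 0.7897 kJ/s.

0.790 kJ/s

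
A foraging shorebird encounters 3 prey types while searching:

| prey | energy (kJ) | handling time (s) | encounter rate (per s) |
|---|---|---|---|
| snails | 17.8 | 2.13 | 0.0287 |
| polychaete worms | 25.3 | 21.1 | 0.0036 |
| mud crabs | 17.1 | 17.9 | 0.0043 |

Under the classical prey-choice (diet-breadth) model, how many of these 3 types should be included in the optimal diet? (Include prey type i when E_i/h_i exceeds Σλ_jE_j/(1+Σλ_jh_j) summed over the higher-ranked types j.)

Profitabilities (E/h, kJ/s): snails 8.36, polychaete worms 1.2, mud crabs 0.955. Add prey in this order while the next type's profitability exceeds the intake rate on those already taken.
Rate on top 1: 0.4814. polychaete worms: 1.2 > 0.4814 → include.
Rate on top 2: 0.5294. mud crabs: 0.955 > 0.5294 → include.
Optimal diet: snails, polychaete worms, mud crabs — 3 of 3 types.

3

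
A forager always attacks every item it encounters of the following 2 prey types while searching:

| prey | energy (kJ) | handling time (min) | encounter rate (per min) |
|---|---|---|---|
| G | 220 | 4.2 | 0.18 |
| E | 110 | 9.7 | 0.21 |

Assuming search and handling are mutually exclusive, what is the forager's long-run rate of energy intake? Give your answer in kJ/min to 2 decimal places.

16.53 kJ/min

R = Σλ_iE_i / (1 + Σλ_ih_i)
Numerator: 0.18×220 + 0.21×110 = 62.7
Denominator: 1 + 0.18×4.2 + 0.21×9.7 = 3.793
R = 62.7/3.793 = 16.53 kJ/min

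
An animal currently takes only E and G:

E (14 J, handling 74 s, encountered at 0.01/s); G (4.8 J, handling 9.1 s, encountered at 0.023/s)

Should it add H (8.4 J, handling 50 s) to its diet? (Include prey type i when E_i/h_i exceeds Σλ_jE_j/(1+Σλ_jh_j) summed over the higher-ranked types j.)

Current rate: (0.01×14 + 0.023×4.8)/(1 + 0.01×74 + 0.023×9.1) = 0.1285 J/s.
H: E/h = 8.4/50 = 0.168 J/s.
0.168 > 0.1285, so adding H raises the average — include it.

Yes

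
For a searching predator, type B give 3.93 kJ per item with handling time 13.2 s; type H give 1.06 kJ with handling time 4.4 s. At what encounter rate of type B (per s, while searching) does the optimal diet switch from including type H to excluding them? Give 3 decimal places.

Drop type H once their profitability E₂/h₂ falls below the rate achievable on type B alone: E₂/h₂ = λE₁/(1 + λh₁).
Solve for λ: λE₁h₂ = E₂(1 + λh₁) → λ(E₁h₂ − E₂h₁) = E₂ → λ = E₂/(E₁h₂ − E₂h₁).
λ = 1.06/(3.93×4.4 − 1.06×13.2) = 1.06/3.3 = 0.3212 per s.

0.321 per s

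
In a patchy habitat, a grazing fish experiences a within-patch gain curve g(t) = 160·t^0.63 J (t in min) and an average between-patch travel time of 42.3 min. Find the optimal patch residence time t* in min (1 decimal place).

Maximise g(t)/(T+t): set derivative to zero → g'(t)(T+t) = g(t).
g'(t) = 0.63·160·t^-0.37. Setting 0.63·160·t^-0.37 = 160·t^0.63/(42.3+t) gives 0.63(42.3+t) = t, so 0.37·t = 0.63×42.3.
t* = 0.63×42.3/0.37 = 72.02 min.

72.0 min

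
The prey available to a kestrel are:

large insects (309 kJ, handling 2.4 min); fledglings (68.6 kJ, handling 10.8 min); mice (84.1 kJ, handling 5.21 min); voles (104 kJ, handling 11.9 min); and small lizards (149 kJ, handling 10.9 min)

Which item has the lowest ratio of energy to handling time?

fledglings

In descending order of E/h:
large insects: 309/2.4 = 129 kJ/min
mice: 84.1/5.21 = 16.1 kJ/min
small lizards: 149/10.9 = 13.7 kJ/min
voles: 104/11.9 = 8.74 kJ/min
fledglings: 68.6/10.8 = 6.35 kJ/min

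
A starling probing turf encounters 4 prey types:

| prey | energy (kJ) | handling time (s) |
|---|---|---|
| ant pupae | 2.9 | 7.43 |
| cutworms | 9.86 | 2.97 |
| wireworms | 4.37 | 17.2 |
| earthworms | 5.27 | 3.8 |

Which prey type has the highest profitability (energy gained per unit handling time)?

In descending order of E/h:
cutworms: 9.86/2.97 = 3.32 kJ/s
earthworms: 5.27/3.8 = 1.39 kJ/s
ant pupae: 2.9/7.43 = 0.39 kJ/s
wireworms: 4.37/17.2 = 0.254 kJ/s

cutworms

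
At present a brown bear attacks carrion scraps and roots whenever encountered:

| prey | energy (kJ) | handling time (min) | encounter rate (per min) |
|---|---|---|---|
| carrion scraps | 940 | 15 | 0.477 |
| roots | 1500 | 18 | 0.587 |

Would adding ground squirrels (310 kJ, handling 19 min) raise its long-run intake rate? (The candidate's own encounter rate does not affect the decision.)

Current rate: (0.477×940 + 0.587×1500)/(1 + 0.477×15 + 0.587×18) = 70.98 kJ/min.
Profitability of ground squirrels: 310/19 = 16.32 kJ/min.
16.32 < 70.98, so adding ground squirrels would lower the average — exclude it.

No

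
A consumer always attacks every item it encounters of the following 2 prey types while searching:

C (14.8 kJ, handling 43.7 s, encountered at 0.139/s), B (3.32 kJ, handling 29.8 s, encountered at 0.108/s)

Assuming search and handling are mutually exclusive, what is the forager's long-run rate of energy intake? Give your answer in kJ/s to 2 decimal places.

0.23 kJ/s

R = Σλ_iE_i / (1 + Σλ_ih_i)
Numerator: 0.139×14.8 + 0.108×3.32 = 2.416
Denominator: 1 + 0.139×43.7 + 0.108×29.8 = 10.29
R = 2.416/10.29 = 0.2347 kJ/s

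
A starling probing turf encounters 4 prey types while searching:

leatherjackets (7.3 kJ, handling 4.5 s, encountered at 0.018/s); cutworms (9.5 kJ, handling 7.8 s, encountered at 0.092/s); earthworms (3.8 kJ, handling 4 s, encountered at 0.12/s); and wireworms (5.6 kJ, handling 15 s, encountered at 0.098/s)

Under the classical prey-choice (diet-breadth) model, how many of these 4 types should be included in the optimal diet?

3

Profitabilities (E/h, kJ/s): leatherjackets 1.62, cutworms 1.22, earthworms 0.95, wireworms 0.373. Add prey in this order while the next type's profitability exceeds the intake rate on those already taken.
Rate on top 1: 0.1216. cutworms: 1.22 > 0.1216 → include.
Rate on top 2: 0.559. earthworms: 0.95 > 0.559 → include.
Rate on top 3: 0.6414. wireworms: 0.373 < 0.6414 → exclude; stop.
Optimal diet: leatherjackets, cutworms, earthworms — 3 of 4 types.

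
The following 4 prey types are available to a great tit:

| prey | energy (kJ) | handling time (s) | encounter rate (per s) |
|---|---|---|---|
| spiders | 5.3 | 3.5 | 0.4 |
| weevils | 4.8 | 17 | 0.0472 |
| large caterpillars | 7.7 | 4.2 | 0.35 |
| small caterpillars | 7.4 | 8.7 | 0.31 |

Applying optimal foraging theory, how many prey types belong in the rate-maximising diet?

E/h in descending order: large caterpillars 1.83, spiders 1.51, small caterpillars 0.851, weevils 0.282 kJ/s. The optimal diet is the largest prefix of this list for which every included type satisfies E_i/h_i > R on the types above it.
Rate on top 1: 1.091. spiders: 1.51 > 1.091 → include.
Rate on top 2: 1.244. small caterpillars: 0.851 < 1.244 → exclude; stop.
Optimal diet: large caterpillars, spiders — 2 of 4 types.

2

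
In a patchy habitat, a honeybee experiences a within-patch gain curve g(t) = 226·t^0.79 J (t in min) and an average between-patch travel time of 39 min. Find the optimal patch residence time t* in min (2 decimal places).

Maximise g(t)/(T+t): set derivative to zero → g'(t)(T+t) = g(t).
g'(t) = 0.79·226·t^-0.21. Setting 0.79·226·t^-0.21 = 226·t^0.79/(39+t) gives 0.79(39+t) = t, so 0.21·t = 0.79×39.
t* = 0.79×39/0.21 = 146.7 min.

146.71 min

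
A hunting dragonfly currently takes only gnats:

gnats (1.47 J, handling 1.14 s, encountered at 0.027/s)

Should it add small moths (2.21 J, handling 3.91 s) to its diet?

Yes

Intake rate on the current diet: R = (0.027×1.47) / (1 + 0.027×1.14) = 0.03969/1.031 = 0.0385 J/s.
Profitability of small moths: 2.21/3.91 = 0.5652 J/s.
0.5652 > 0.0385, so adding small moths raises the average — include it.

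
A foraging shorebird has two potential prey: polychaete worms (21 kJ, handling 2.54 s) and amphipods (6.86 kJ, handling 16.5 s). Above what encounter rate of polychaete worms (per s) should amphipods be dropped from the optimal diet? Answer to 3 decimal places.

0.021 per s

The zero-one rule: include amphipods iff E₂/h₂ > λE₁/(1+λh₁). Equality gives the switch point.
λE₁h₂ = E₂ + λE₂h₁ ⇒ λ = E₂/(E₁h₂ − E₂h₁) = 6.86/(346.5 − 17.42) = 0.02085 per s.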